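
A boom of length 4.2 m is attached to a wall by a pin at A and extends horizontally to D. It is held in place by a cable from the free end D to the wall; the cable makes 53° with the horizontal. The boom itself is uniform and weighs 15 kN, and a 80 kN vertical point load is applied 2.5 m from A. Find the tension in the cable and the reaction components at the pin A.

ΣM about A: T·sin53°·4.2 − 15·2.1 − 80·2.5 = 0 → T = 231.5/(4.2·0.798636) = 69.0165 ≈ 69.02 kN.
ΣF_x = 0: A_x − T·cos53° = 0 → A_x = 69.0165 × 0.601815 = 41.54 kN.
ΣF_y = 0: A_y + T·sin53° − 15 − 80 = 0 → A_y = 95 − 69.0165 × 0.798636 = 39.88 kN.

T = 69.02 kN, A_x = 41.54 kN, A_y = 39.88 kN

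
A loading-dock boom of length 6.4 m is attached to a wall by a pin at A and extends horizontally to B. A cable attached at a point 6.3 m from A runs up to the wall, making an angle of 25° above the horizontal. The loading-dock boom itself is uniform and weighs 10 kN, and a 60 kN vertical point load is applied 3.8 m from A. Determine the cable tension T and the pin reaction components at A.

ΣM about A: T·sin25°·6.3 − 10·3.2 − 60·3.8 = 0 → T = 260/(6.3·0.422618) = 97.6528 ≈ 97.65 kN.
ΣF_x = 0: A_x − T·cos25° = 0 → A_x = 97.6528 × 0.906308 = 88.50 kN.
ΣF_y = 0: A_y + T·sin25° − 10 − 60 = 0 → A_y = 70 − 97.6528 × 0.422618 = 28.73 kN.

T = 97.65 kN, A_x = 88.50 kN, A_y = 28.73 kN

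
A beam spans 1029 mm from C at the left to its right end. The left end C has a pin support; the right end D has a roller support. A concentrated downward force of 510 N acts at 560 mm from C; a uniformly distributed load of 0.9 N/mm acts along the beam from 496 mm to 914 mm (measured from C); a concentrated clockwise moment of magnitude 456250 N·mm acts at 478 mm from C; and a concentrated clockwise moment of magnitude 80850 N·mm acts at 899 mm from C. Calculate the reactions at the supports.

Resultant of the distributed load: 0.9 × 418 = 376.2 N at 705 mm from C.
Taking moments about C: D_y·1029 − 510·560 − (0.9·418)·705 − 456250 − 80850 = 0 → D_y = 1087921/1029 = 1057.26 ≈ 1057 N.
ΣF_y = 0: C_y + 1057.26 − 510 − 0.9·418 = 0 → C_y = -171.1 N.
ΣF_x = 0: no horizontal applied forces, so C_x = 0.

C_x = 0, C_y = -171.1 N, D_y = 1057 N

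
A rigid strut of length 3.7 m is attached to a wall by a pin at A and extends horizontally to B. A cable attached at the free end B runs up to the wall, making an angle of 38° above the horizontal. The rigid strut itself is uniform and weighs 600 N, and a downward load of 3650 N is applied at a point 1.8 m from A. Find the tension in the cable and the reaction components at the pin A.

T = 3371 N, A_x = 2657 N, A_y = 2174 N

ΣM about A: T·sin38°·3.7 − 600·1.85 − 3650·1.8 = 0 → T = 7680/(3.7·0.615661) = 3371.46 ≈ 3371 N.
ΣF_x = 0: A_x − T·cos38° = 0 → A_x = 3371.46 × 0.788011 = 2657 N.
ΣF_y = 0: A_y + T·sin38° − 600 − 3650 = 0 → A_y = 4250 − 3371.46 × 0.615661 = 2174 N.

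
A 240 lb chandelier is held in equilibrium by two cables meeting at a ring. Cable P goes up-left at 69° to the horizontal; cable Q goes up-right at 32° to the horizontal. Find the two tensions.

ΣF_x = 0: −T_P·cos69° + T_Q·cos32° = 0 → T_Q = 0.42258·T_P.
ΣF_y = 0: T_P·sin69° + T_Q·sin32° = 240.
Substitute: T_P·(0.93358 + 0.42258·0.529919) = 240 → T_P = 207.341 ≈ 207.3 lb.
Then T_Q = 0.42258 × 207.341 = 87.62 lb.

T_P = 207.3 lb, T_Q = 87.62 lb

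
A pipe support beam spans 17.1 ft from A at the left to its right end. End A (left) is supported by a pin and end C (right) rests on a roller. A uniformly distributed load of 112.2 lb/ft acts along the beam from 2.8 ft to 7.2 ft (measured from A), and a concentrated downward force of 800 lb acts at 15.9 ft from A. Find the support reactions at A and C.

Resultant of the distributed load: 112.2 × 4.4 = 493.68 lb at 5 ft from A.
ΣM about A: C_y·17.1 − (112.2·4.4)·5 − 800·15.9 = 0 → C_y = 15188.4/17.1 = 888.211 ≈ 888.2 lb.
ΣF_y = 0: A_y + 888.211 − 112.2·4.4 − 800 = 0 → A_y = 405.5 lb.
ΣF_x = 0: no horizontal applied forces, so A_x = 0.

A_x = 0, A_y = 405.5 lb, C_y = 888.2 lb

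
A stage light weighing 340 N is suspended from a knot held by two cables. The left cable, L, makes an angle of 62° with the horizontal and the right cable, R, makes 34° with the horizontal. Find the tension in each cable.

ΣF_x = 0: −T_L·cos62° + T_R·cos34° = 0 → T_R = 0.566285·T_L.
ΣF_y = 0: T_L·sin62° + T_R·sin34° = 340.
Substitute: T_L·(0.882948 + 0.566285·0.559193) = 340 → T_L = 283.425 ≈ 283.4 N.
Then T_R = 0.566285 × 283.425 = 160.5 N.

T_L = 283.4 N, T_R = 160.5 N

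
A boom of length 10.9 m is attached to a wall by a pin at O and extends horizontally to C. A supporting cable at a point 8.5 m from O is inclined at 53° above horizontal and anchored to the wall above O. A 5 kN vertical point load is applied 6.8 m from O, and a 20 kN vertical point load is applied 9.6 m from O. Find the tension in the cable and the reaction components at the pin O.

ΣM about O: T·sin53°·8.5 − 5·6.8 − 20·9.6 = 0 → T = 226/(8.5·0.798636) = 33.2921 ≈ 33.29 kN.
ΣF_x = 0: O_x − T·cos53° = 0 → O_x = 33.2921 × 0.601815 = 20.04 kN.
ΣF_y = 0: O_y + T·sin53° − 5 − 20 = 0 → O_y = 25 − 33.2921 × 0.798636 = -1.588 kN.

T = 33.29 kN, O_x = 20.04 kN, O_y = -1.588 kN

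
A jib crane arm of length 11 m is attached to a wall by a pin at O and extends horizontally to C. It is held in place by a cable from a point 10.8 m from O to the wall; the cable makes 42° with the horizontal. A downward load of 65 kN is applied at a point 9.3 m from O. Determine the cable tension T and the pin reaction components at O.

T = 83.65 kN, O_x = 62.16 kN, O_y = 9.028 kN

ΣM about O: T·sin42°·10.8 − 65·9.3 = 0 → T = 604.5/(10.8·0.669131) = 83.6491 ≈ 83.65 kN.
ΣF_x = 0: O_x − T·cos42° = 0 → O_x = 83.6491 × 0.743145 = 62.16 kN.
ΣF_y = 0: O_y + T·sin42° − 65 = 0 → O_y = 65 − 83.6491 × 0.669131 = 9.028 kN.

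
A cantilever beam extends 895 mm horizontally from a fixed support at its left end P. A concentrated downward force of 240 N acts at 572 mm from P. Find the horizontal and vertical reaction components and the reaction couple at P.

ΣF_x = 0: P_x = 0.
ΣF_y = 0: P_y − 240 = 0 → P_y = 240.0 N.
ΣM about P: M_P − 240·572 = 0 → M_P = 137300 N·mm.

P_x = 0, P_y = 240.0 N, M_P = 137300 N·mm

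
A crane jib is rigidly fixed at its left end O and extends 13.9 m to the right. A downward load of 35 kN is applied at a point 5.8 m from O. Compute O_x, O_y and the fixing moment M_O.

O_x = 0, O_y = 35.00 kN, M_O = 203.0 kN·m

ΣF_x = 0: O_x = 0.
ΣF_y = 0: O_y − 35 = 0 → O_y = 35.00 kN.
ΣM about O: M_O − 35·5.8 = 0 → M_O = 203.0 kN·m.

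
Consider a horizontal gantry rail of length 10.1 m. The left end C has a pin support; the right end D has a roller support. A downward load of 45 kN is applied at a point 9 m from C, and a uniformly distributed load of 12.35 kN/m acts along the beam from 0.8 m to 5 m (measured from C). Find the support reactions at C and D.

C_x = 0, C_y = 41.88 kN, D_y = 54.99 kN

Resultant of the distributed load: 12.35 × 4.2 = 51.87 kN at 2.9 m from C.
Taking moments about C: D_y·10.1 − 45·9 − (12.35·4.2)·2.9 = 0 → D_y = 555.423/10.1 = 54.9924 ≈ 54.99 kN.
ΣF_y = 0: C_y + 54.9924 − 45 − 12.35·4.2 = 0 → C_y = 41.88 kN.
ΣF_x = 0: no horizontal applied forces, so C_x = 0.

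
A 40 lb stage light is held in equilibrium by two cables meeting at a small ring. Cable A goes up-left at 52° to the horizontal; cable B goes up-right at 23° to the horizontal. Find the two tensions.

ΣF_x = 0: −T_A·cos52° + T_B·cos23° = 0 → T_B = 0.66883·T_A.
ΣF_y = 0: T_A·sin52° + T_B·sin23° = 40.
Substitute: T_A·(0.788011 + 0.66883·0.390731) = 40 → T_A = 38.1191 ≈ 38.12 lb.
Then T_B = 0.66883 × 38.1191 = 25.50 lb.

T_A = 38.12 lb, T_B = 25.50 lb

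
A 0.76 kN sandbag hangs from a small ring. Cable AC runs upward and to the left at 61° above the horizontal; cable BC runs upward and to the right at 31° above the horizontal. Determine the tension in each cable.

T_AC = 0.6518 kN, T_BC = 0.3687 kN

ΣF_x = 0: −T_AC·cos61° + T_BC·cos31° = 0 → T_BC = 0.565595·T_AC.
ΣF_y = 0: T_AC·sin61° + T_BC·sin31° = 0.76.
Substitute: T_AC·(0.87462 + 0.565595·0.515038) = 0.76 → T_AC = 0.651844 ≈ 0.6518 kN.
Then T_BC = 0.565595 × 0.651844 = 0.3687 kN.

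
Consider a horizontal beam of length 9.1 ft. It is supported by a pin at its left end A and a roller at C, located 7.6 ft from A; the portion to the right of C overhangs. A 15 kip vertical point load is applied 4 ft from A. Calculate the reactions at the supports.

A_x = 0, A_y = 7.105 kip, C_y = 7.895 kip

Taking moments about A: C_y·7.6 − 15·4 = 0 → C_y = 60/7.6 = 7.89474 ≈ 7.895 kip.
ΣF_y = 0: A_y + 7.89474 − 15 = 0 → A_y = 7.105 kip.
ΣF_x = 0: no horizontal applied forces, so A_x = 0.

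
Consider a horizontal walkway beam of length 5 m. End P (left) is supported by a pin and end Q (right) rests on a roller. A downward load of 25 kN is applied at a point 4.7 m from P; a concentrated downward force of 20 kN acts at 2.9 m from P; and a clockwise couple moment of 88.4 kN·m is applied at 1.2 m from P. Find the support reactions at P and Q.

P_x = 0, P_y = -7.780 kN, Q_y = 52.78 kN

ΣM about P: Q_y·5 − 25·4.7 − 20·2.9 − 88.4 = 0 → Q_y = 263.9/5 = 52.78 kN.
ΣF_y = 0: P_y + 52.78 − 25 − 20 = 0 → P_y = -7.780 kN.
ΣF_x = 0: no horizontal applied forces, so P_x = 0.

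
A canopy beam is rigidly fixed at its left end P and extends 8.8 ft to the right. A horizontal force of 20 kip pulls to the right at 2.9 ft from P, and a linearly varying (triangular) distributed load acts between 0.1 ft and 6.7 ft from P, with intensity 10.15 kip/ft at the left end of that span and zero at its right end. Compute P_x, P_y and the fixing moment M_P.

Resultant of the triangular load: ½ × 10.15 × 6.6 = 33.495 kip, acting at 2.3 ft from P (one-third of the span from the peak).
ΣF_x = 0: P_x + 20 = 0 → P_x = -20.00 kip.
ΣF_y = 0: P_y − ½·10.15·6.6 = 0 → P_y = 33.50 kip.
ΣM about P: M_P − (½·10.15·6.6)·2.3 = 0 → M_P = 77.04 kip·ft.

P_x = -20.00 kip, P_y = 33.50 kip, M_P = 77.04 kip·ft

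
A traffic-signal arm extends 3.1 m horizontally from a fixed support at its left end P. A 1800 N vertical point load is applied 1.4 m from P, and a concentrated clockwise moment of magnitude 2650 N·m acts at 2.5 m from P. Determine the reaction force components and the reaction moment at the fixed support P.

ΣF_x = 0: P_x = 0.
ΣF_y = 0: P_y − 1800 = 0 → P_y = 1800 N.
ΣM about P: M_P − 1800·1.4 − 2650 = 0 → M_P = 5170 N·m.

P_x = 0, P_y = 1800 N, M_P = 5170 N·m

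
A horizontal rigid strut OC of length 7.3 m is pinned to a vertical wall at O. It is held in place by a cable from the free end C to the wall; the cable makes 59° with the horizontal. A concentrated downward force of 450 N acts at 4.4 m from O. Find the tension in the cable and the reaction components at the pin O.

ΣM about O: T·sin59°·7.3 − 450·4.4 = 0 → T = 1980/(7.3·0.857167) = 316.429 ≈ 316.4 N.
ΣF_x = 0: O_x − T·cos59° = 0 → O_x = 316.429 × 0.515038 = 163.0 N.
ΣF_y = 0: O_y + T·sin59° − 450 = 0 → O_y = 450 − 316.429 × 0.857167 = 178.8 N.

T = 316.4 N, O_x = 163.0 N, O_y = 178.8 N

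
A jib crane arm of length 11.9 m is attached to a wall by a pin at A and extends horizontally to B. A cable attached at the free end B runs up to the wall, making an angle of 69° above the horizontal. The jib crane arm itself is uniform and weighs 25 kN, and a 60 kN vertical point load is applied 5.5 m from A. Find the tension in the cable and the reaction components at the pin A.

T = 43.09 kN, A_x = 15.44 kN, A_y = 44.77 kN

ΣM about A: T·sin69°·11.9 − 25·5.95 − 60·5.5 = 0 → T = 478.75/(11.9·0.93358) = 43.0934 ≈ 43.09 kN.
ΣF_x = 0: A_x − T·cos69° = 0 → A_x = 43.0934 × 0.358368 = 15.44 kN.
ΣF_y = 0: A_y + T·sin69° − 25 − 60 = 0 → A_y = 85 − 43.0934 × 0.93358 = 44.77 kN.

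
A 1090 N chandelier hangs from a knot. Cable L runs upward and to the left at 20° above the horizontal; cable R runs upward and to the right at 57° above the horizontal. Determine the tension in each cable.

T_L = 609.3 N, T_R = 1051 N

ΣF_x = 0: −T_L·cos20° + T_R·cos57° = 0 → T_R = 1.72535·T_L.
ΣF_y = 0: T_L·sin20° + T_R·sin57° = 1090.
Substitute: T_L·(0.34202 + 1.72535·0.838671) = 1090 → T_L = 609.272 ≈ 609.3 N.
Then T_R = 1.72535 × 609.272 = 1051 N.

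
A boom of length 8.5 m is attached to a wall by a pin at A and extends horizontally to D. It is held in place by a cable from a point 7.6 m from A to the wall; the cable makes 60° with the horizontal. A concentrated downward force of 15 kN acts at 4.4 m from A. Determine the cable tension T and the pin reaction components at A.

T = 10.03 kN, A_x = 5.014 kN, A_y = 6.316 kN

ΣM about A: T·sin60°·7.6 − 15·4.4 = 0 → T = 66/(7.6·0.866025) = 10.0277 ≈ 10.03 kN.
ΣF_x = 0: A_x − T·cos60° = 0 → A_x = 10.0277 × 0.5 = 5.014 kN.
ΣF_y = 0: A_y + T·sin60° − 15 = 0 → A_y = 15 − 10.0277 × 0.866025 = 6.316 kN.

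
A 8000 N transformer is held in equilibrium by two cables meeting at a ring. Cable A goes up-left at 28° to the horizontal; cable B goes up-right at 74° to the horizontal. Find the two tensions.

ΣF_x = 0: −T_A·cos28° + T_B·cos74° = 0 → T_B = 3.20329·T_A.
ΣF_y = 0: T_A·sin28° + T_B·sin74° = 8000.
Substitute: T_A·(0.469472 + 3.20329·0.961262) = 8000 → T_A = 2254.36 ≈ 2254 N.
Then T_B = 3.20329 × 2254.36 = 7221 N.

T_A = 2254 N, T_B = 7221 N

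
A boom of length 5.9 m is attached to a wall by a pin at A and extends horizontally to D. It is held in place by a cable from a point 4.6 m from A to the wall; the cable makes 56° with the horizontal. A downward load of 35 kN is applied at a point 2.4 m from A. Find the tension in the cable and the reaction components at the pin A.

T = 22.03 kN, A_x = 12.32 kN, A_y = 16.74 kN

ΣM about A: T·sin56°·4.6 − 35·2.4 = 0 → T = 84/(4.6·0.829038) = 22.0266 ≈ 22.03 kN.
ΣF_x = 0: A_x − T·cos56° = 0 → A_x = 22.0266 × 0.559193 = 12.32 kN.
ΣF_y = 0: A_y + T·sin56° − 35 = 0 → A_y = 35 − 22.0266 × 0.829038 = 16.74 kN.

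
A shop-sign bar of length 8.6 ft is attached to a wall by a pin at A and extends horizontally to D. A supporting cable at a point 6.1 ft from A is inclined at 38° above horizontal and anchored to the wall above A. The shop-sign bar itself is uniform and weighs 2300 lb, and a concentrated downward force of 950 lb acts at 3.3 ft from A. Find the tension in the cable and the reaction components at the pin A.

T = 3468 lb, A_x = 2733 lb, A_y = 1115 lb

ΣM about A: T·sin38°·6.1 − 2300·4.3 − 950·3.3 = 0 → T = 13025/(6.1·0.615661) = 3468.22 ≈ 3468 lb.
ΣF_x = 0: A_x − T·cos38° = 0 → A_x = 3468.22 × 0.788011 = 2733 lb.
ΣF_y = 0: A_y + T·sin38° − 2300 − 950 = 0 → A_y = 3250 − 3468.22 × 0.615661 = 1115 lb.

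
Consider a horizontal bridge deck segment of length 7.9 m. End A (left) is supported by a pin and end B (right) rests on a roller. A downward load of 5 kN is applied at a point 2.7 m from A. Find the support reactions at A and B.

A_x = 0, A_y = 3.291 kN, B_y = 1.709 kN

ΣM about A: B_y·7.9 − 5·2.7 = 0 → B_y = 13.5/7.9 = 1.70886 ≈ 1.709 kN.
ΣF_y = 0: A_y + 1.70886 − 5 = 0 → A_y = 3.291 kN.
ΣF_x = 0: no horizontal applied forces, so A_x = 0.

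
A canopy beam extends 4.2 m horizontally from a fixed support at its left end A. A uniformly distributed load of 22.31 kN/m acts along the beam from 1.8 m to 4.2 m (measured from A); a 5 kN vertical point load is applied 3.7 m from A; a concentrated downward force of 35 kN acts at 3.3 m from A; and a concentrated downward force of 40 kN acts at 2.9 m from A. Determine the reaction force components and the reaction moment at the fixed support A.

Resultant of the distributed load: 22.31 × 2.4 = 53.544 kN at 3 m from A.
ΣF_x = 0: A_x = 0.
ΣF_y = 0: A_y − 22.31·2.4 − 5 − 35 − 40 = 0 → A_y = 133.5 kN.
ΣM about A: M_A − (22.31·2.4)·3 − 5·3.7 − 35·3.3 − 40·2.9 = 0 → M_A = 410.6 kN·m.

A_x = 0, A_y = 133.5 kN, M_A = 410.6 kN·m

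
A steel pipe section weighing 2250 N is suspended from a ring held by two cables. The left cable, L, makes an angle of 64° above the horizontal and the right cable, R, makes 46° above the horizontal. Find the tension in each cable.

T_L = 1663 N, T_R = 1050 N

ΣF_x = 0: −T_L·cos64° + T_R·cos46° = 0 → T_R = 0.63106·T_L.
ΣF_y = 0: T_L·sin64° + T_R·sin46° = 2250.
Substitute: T_L·(0.898794 + 0.63106·0.71934) = 2250 → T_L = 1663.29 ≈ 1663 N.
Then T_R = 0.63106 × 1663.29 = 1050 N.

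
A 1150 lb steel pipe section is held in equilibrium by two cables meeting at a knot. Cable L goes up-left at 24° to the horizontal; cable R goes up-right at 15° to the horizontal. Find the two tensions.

T_L = 1765 lb, T_R = 1669 lb

ΣF_x = 0: −T_L·cos24° + T_R·cos15° = 0 → T_R = 0.945772·T_L.
ΣF_y = 0: T_L·sin24° + T_R·sin15° = 1150.
Substitute: T_L·(0.406737 + 0.945772·0.258819) = 1150 → T_L = 1765.1 ≈ 1765 lb.
Then T_R = 0.945772 × 1765.1 = 1669 lb.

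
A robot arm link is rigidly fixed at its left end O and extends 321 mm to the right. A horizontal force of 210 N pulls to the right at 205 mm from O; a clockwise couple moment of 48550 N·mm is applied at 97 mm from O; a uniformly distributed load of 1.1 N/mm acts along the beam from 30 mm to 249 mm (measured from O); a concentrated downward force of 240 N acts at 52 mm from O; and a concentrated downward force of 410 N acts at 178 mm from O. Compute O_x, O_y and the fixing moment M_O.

Resultant of the distributed load: 1.1 × 219 = 240.9 N at 139.5 mm from O.
ΣF_x = 0: O_x + 210 = 0 → O_x = -210.0 N.
ΣF_y = 0: O_y − 1.1·219 − 240 − 410 = 0 → O_y = 890.9 N.
ΣM about O: M_O − 48550 − (1.1·219)·139.5 − 240·52 − 410·178 = 0 → M_O = 167600 N·mm.

O_x = -210.0 N, O_y = 890.9 N, M_O = 167600 N·mm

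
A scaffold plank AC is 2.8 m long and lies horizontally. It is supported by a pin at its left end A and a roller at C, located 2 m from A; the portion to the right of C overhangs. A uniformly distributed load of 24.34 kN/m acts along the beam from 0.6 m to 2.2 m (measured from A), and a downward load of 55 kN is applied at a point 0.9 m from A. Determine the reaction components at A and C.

Resultant of the distributed load: 24.34 × 1.6 = 38.944 kN at 1.4 m from A.
Taking moments about A: C_y·2 − (24.34·1.6)·1.4 − 55·0.9 = 0 → C_y = 104.0216/2 = 52.0108 ≈ 52.01 kN.
ΣF_y = 0: A_y + 52.0108 − 24.34·1.6 − 55 = 0 → A_y = 41.93 kN.
ΣF_x = 0: no horizontal applied forces, so A_x = 0.

A_x = 0, A_y = 41.93 kN, C_y = 52.01 kN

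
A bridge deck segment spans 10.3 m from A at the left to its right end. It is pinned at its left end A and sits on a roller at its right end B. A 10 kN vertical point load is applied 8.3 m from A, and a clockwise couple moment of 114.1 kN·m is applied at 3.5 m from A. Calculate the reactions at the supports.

A_x = 0, A_y = -9.136 kN, B_y = 19.14 kN

ΣM about A: B_y·10.3 − 10·8.3 − 114.1 = 0 → B_y = 197.1/10.3 = 19.1359 ≈ 19.14 kN.
ΣF_y = 0: A_y + 19.1359 − 10 = 0 → A_y = -9.136 kN.
ΣF_x = 0: no horizontal applied forces, so A_x = 0.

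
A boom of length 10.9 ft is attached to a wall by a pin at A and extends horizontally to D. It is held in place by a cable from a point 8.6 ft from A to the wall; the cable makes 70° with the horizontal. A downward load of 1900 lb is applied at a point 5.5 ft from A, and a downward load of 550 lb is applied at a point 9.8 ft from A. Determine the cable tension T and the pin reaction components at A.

ΣM about A: T·sin70°·8.6 − 1900·5.5 − 550·9.8 = 0 → T = 15840/(8.6·0.939693) = 1960.07 ≈ 1960 lb.
ΣF_x = 0: A_x − T·cos70° = 0 → A_x = 1960.07 × 0.34202 = 670.4 lb.
ΣF_y = 0: A_y + T·sin70° − 1900 − 550 = 0 → A_y = 2450 − 1960.07 × 0.939693 = 608.1 lb.

T = 1960 lb, A_x = 670.4 lb, A_y = 608.1 lb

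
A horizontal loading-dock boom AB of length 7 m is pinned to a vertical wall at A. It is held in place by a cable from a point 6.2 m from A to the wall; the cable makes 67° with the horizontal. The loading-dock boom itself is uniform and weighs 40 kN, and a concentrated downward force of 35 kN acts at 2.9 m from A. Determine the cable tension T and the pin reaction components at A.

ΣM about A: T·sin67°·6.2 − 40·3.5 − 35·2.9 = 0 → T = 241.5/(6.2·0.920505) = 42.3155 ≈ 42.32 kN.
ΣF_x = 0: A_x − T·cos67° = 0 → A_x = 42.3155 × 0.390731 = 16.53 kN.
ΣF_y = 0: A_y + T·sin67° − 40 − 35 = 0 → A_y = 75 − 42.3155 × 0.920505 = 36.05 kN.

T = 42.32 kN, A_x = 16.53 kN, A_y = 36.05 kN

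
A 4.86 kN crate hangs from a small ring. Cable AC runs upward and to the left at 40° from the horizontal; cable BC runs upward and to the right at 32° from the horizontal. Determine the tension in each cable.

T_AC = 4.334 kN, T_BC = 3.915 kN

ΣF_x = 0: −T_AC·cos40° + T_BC·cos32° = 0 → T_BC = 0.903303·T_AC.
ΣF_y = 0: T_AC·sin40° + T_BC·sin32° = 4.86.
Substitute: T_AC·(0.642788 + 0.903303·0.529919) = 4.86 → T_AC = 4.33362 ≈ 4.334 kN.
Then T_BC = 0.903303 × 4.33362 = 3.915 kN.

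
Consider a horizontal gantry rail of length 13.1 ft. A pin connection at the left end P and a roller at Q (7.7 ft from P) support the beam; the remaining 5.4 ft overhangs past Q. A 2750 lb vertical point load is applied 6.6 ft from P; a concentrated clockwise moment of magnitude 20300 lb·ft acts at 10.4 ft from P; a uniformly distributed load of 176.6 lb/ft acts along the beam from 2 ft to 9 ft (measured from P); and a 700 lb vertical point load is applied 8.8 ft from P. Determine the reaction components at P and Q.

P_x = 0, P_y = -1990 lb, Q_y = 6677 lb

Resultant of the distributed load: 176.6 × 7 = 1236.2 lb at 5.5 ft from P.
Moments about P: Q_y·7.7 − 2750·6.6 − 20300 − (176.6·7)·5.5 − 700·8.8 = 0 → Q_y = 51409.1/7.7 = 6676.51 ≈ 6677 lb.
ΣF_y = 0: P_y + 6676.51 − 2750 − 176.6·7 − 700 = 0 → P_y = -1990 lb.
ΣF_x = 0: no horizontal applied forces, so P_x = 0.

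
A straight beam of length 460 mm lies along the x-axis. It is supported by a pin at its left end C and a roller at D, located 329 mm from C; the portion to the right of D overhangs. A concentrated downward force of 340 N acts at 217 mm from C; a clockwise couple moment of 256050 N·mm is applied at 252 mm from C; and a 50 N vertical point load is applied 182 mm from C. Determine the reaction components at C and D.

Taking moments about C: D_y·329 − 340·217 − 256050 − 50·182 = 0 → D_y = 338930/329 = 1030.18 ≈ 1030 N.
ΣF_y = 0: C_y + 1030.18 − 340 − 50 = 0 → C_y = -640.2 N.
ΣF_x = 0: no horizontal applied forces, so C_x = 0.

C_x = 0, C_y = -640.2 N, D_y = 1030 N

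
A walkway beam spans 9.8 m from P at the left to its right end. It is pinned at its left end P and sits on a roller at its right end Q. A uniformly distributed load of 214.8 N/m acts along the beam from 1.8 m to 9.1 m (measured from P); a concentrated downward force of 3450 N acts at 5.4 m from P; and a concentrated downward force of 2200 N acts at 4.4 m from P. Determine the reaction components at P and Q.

Resultant of the distributed load: 214.8 × 7.3 = 1568.04 N at 5.45 m from P.
ΣM about P: Q_y·9.8 − (214.8·7.3)·5.45 − 3450·5.4 − 2200·4.4 = 0 → Q_y = 36855.818/9.8 = 3760.8 ≈ 3761 N.
ΣF_y = 0: P_y + 3760.8 − 214.8·7.3 − 3450 − 2200 = 0 → P_y = 3457 N.
ΣF_x = 0: no horizontal applied forces, so P_x = 0.

P_x = 0, P_y = 3457 N, Q_y = 3761 N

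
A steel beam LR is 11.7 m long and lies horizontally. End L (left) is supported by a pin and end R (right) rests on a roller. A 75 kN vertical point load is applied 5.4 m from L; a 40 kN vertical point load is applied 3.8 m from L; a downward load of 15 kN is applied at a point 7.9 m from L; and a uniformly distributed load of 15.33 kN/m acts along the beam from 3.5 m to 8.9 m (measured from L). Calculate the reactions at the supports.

Resultant of the distributed load: 15.33 × 5.4 = 82.782 kN at 6.2 m from L.
Taking moments about L: R_y·11.7 − 75·5.4 − 40·3.8 − 15·7.9 − (15.33·5.4)·6.2 = 0 → R_y = 1188.7484/11.7 = 101.602 ≈ 101.6 kN.
ΣF_y = 0: L_y + 101.602 − 75 − 40 − 15 − 15.33·5.4 = 0 → L_y = 111.2 kN.
ΣF_x = 0: no horizontal applied forces, so L_x = 0.

L_x = 0, L_y = 111.2 kN, R_y = 101.6 kN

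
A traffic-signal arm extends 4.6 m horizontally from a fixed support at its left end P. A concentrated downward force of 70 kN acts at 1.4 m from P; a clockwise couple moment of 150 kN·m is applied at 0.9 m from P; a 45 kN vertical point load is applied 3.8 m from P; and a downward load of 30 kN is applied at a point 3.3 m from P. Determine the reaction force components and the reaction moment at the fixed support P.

ΣF_x = 0: P_x = 0.
ΣF_y = 0: P_y − 70 − 45 − 30 = 0 → P_y = 145.0 kN.
ΣM about P: M_P − 70·1.4 − 150 − 45·3.8 − 30·3.3 = 0 → M_P = 518.0 kN·m.

P_x = 0, P_y = 145.0 kN, M_P = 518.0 kN·m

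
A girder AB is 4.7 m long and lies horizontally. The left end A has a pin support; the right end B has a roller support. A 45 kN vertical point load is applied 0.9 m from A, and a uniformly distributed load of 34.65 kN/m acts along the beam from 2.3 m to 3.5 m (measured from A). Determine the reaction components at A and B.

Resultant of the distributed load: 34.65 × 1.2 = 41.58 kN at 2.9 m from A.
ΣM about A: B_y·4.7 − 45·0.9 − (34.65·1.2)·2.9 = 0 → B_y = 161.082/4.7 = 34.2728 ≈ 34.27 kN.
ΣF_y = 0: A_y + 34.2728 − 45 − 34.65·1.2 = 0 → A_y = 52.31 kN.
ΣF_x = 0: no horizontal applied forces, so A_x = 0.

A_x = 0, A_y = 52.31 kN, B_y = 34.27 kN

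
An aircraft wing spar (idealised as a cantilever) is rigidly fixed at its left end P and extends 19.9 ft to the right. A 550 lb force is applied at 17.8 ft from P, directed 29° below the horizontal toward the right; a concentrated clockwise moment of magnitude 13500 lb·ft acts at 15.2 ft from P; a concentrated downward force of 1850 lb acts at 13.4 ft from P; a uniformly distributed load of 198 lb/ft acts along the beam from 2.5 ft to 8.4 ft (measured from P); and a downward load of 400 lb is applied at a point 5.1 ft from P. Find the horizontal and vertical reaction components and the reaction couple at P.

Resultant of the distributed load: 198 × 5.9 = 1168.2 lb at 5.45 ft from P.
ΣF_x = 0: P_x + 550·cos29° = 0 → P_x = -481.0 lb.
ΣF_y = 0: P_y − 550·sin29° − 1850 − 198·5.9 − 400 = 0 → P_y = 3685 lb.
ΣM about P: M_P − 550·sin29°·17.8 − 13500 − 1850·13.4 − (198·5.9)·5.45 − 400·5.1 = 0 → M_P = 51440 lb·ft.

P_x = -481.0 lb, P_y = 3685 lb, M_P = 51440 lb·ft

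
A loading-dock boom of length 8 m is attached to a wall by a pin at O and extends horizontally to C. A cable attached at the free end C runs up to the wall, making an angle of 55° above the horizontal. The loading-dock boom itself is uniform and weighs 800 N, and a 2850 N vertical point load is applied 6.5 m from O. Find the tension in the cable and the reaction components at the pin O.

ΣM about O: T·sin55°·8 − 800·4 − 2850·6.5 = 0 → T = 21725/(8·0.819152) = 3315.17 ≈ 3315 N.
ΣF_x = 0: O_x − T·cos55° = 0 → O_x = 3315.17 × 0.573576 = 1902 N.
ΣF_y = 0: O_y + T·sin55° − 800 − 2850 = 0 → O_y = 3650 − 3315.17 × 0.819152 = 934.4 N.

T = 3315 N, O_x = 1902 N, O_y = 934.4 N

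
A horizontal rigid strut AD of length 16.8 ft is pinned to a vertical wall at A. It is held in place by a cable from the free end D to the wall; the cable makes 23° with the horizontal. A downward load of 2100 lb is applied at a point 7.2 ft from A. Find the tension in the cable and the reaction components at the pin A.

T = 2303 lb, A_x = 2120 lb, A_y = 1200 lb

ΣM about A: T·sin23°·16.8 − 2100·7.2 = 0 → T = 15120/(16.8·0.390731) = 2303.37 ≈ 2303 lb.
ΣF_x = 0: A_x − T·cos23° = 0 → A_x = 2303.37 × 0.920505 = 2120 lb.
ΣF_y = 0: A_y + T·sin23° − 2100 = 0 → A_y = 2100 − 2303.37 × 0.390731 = 1200 lb.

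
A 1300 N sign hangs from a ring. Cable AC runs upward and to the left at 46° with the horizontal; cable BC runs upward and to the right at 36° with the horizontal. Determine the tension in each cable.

ΣF_x = 0: −T_AC·cos46° + T_BC·cos36° = 0 → T_BC = 0.858645·T_AC.
ΣF_y = 0: T_AC·sin46° + T_BC·sin36° = 1300.
Substitute: T_AC·(0.71934 + 0.858645·0.587785) = 1300 → T_AC = 1062.06 ≈ 1062 N.
Then T_BC = 0.858645 × 1062.06 = 911.9 N.

T_AC = 1062 N, T_BC = 911.9 N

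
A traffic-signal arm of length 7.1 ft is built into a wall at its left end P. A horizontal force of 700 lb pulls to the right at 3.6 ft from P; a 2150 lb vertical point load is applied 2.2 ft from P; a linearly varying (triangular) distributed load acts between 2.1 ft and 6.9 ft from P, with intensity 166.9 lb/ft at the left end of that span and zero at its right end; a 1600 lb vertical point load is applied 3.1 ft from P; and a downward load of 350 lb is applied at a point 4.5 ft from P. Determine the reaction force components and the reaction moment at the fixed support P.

Resultant of the triangular load: ½ × 166.9 × 4.8 = 400.56 lb, acting at 3.7 ft from P (one-third of the span from the peak).
ΣF_x = 0: P_x + 700 = 0 → P_x = -700.0 lb.
ΣF_y = 0: P_y − 2150 − ½·166.9·4.8 − 1600 − 350 = 0 → P_y = 4501 lb.
ΣM about P: M_P − 2150·2.2 − (½·166.9·4.8)·3.7 − 1600·3.1 − 350·4.5 = 0 → M_P = 12750 lb·ft.

P_x = -700.0 lb, P_y = 4501 lb, M_P = 12750 lb·ft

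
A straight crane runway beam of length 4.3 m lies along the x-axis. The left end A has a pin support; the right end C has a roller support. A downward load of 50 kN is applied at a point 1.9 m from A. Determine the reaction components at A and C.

A_x = 0, A_y = 27.91 kN, C_y = 22.09 kN

Taking moments about A: C_y·4.3 − 50·1.9 = 0 → C_y = 95/4.3 = 22.093 ≈ 22.09 kN.
ΣF_y = 0: A_y + 22.093 − 50 = 0 → A_y = 27.91 kN.
ΣF_x = 0: no horizontal applied forces, so A_x = 0.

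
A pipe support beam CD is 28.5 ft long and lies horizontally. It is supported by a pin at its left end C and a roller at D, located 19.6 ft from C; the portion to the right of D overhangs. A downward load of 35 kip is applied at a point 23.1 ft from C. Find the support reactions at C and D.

C_x = 0, C_y = -6.250 kip, D_y = 41.25 kip

ΣM about C: D_y·19.6 − 35·23.1 = 0 → D_y = 808.5/19.6 = 41.25 kip.
ΣF_y = 0: C_y + 41.25 − 35 = 0 → C_y = -6.250 kip.
ΣF_x = 0: no horizontal applied forces, so C_x = 0.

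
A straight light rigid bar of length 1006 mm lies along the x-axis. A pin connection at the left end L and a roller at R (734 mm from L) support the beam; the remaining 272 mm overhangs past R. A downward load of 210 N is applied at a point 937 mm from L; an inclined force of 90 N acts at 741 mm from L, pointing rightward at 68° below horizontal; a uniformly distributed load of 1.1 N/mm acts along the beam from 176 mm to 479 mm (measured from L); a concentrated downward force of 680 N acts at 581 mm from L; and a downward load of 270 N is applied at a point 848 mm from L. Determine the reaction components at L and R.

Resultant of the distributed load: 1.1 × 303 = 333.3 N at 327.5 mm from L.
ΣM about L: R_y·734 − 210·937 − 90·sin68°·741 − (1.1·303)·327.5 − 680·581 − 270·848 = 0 → R_y = 991800/734 = 1351.23 ≈ 1351 N.
ΣF_y = 0: L_y + 1351.23 − 210 − 90·sin68° − 1.1·303 − 680 − 270 = 0 → L_y = 225.5 N.
ΣF_x = 0: L_x + 90·cos68° = 0 → L_x = -33.71 N.

L_x = -33.71 N, L_y = 225.5 N, R_y = 1351 N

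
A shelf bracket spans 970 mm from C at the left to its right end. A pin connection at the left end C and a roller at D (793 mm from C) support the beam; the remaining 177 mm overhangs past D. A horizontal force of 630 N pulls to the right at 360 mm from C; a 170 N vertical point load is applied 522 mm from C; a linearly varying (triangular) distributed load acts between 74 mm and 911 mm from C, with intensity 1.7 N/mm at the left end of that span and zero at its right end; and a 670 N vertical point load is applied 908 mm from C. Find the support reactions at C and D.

C_x = -630.0 N, C_y = 355.7 N, D_y = 1196 N

Resultant of the triangular load: ½ × 1.7 × 837 = 711.45 N, acting at 353 mm from C (one-third of the span from the peak).
Taking moments about C: D_y·793 − 170·522 − (½·1.7·837)·353 − 670·908 = 0 → D_y = 948241.85/793 = 1195.77 ≈ 1196 N.
ΣF_y = 0: C_y + 1195.77 − 170 − ½·1.7·837 − 670 = 0 → C_y = 355.7 N.
ΣF_x = 0: C_x + 630 = 0 → C_x = -630.0 N.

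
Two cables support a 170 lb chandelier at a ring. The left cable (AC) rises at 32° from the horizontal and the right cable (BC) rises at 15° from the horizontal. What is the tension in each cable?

T_AC = 224.5 lb, T_BC = 197.1 lb

ΣF_x = 0: −T_AC·cos32° + T_BC·cos15° = 0 → T_BC = 0.877964·T_AC.
ΣF_y = 0: T_AC·sin32° + T_BC·sin15° = 170.
Substitute: T_AC·(0.529919 + 0.877964·0.258819) = 170 → T_AC = 224.525 ≈ 224.5 lb.
Then T_BC = 0.877964 × 224.525 = 197.1 lb.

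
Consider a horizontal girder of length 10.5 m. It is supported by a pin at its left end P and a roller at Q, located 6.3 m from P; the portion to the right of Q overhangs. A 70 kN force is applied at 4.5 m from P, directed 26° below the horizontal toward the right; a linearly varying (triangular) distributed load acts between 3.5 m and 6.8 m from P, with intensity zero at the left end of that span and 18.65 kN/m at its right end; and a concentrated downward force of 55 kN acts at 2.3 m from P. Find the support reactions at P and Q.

P_x = -62.92 kN, P_y = 46.62 kN, Q_y = 69.84 kN

Resultant of the triangular load: ½ × 18.65 × 3.3 = 30.7725 kN, acting at 5.7 m from P (one-third of the span from the peak).
Taking moments about P: Q_y·6.3 − 70·sin26°·4.5 − (½·18.65·3.3)·5.7 − 55·2.3 = 0 → Q_y = 439.99/6.3 = 69.8397 ≈ 69.84 kN.
ΣF_y = 0: P_y + 69.8397 − 70·sin26° − ½·18.65·3.3 − 55 = 0 → P_y = 46.62 kN.
ΣF_x = 0: P_x + 70·cos26° = 0 → P_x = -62.92 kN.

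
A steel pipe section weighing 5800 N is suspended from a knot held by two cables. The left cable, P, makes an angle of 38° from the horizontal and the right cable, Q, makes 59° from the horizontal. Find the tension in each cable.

T_P = 3010 N, T_Q = 4605 N

ΣF_x = 0: −T_P·cos38° + T_Q·cos59° = 0 → T_Q = 1.53·T_P.
ΣF_y = 0: T_P·sin38° + T_Q·sin59° = 5800.
Substitute: T_P·(0.615661 + 1.53·0.857167) = 5800 → T_P = 3009.66 ≈ 3010 N.
Then T_Q = 1.53 × 3009.66 = 4605 N.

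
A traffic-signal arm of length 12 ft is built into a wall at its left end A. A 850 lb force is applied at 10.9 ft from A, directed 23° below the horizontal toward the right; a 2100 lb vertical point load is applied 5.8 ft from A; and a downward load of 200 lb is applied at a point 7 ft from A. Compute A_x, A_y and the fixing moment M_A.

A_x = -782.4 lb, A_y = 2632 lb, M_A = 17200 lb·ft

ΣF_x = 0: A_x + 850·cos23° = 0 → A_x = -782.4 lb.
ΣF_y = 0: A_y − 850·sin23° − 2100 − 200 = 0 → A_y = 2632 lb.
ΣM about A: M_A − 850·sin23°·10.9 − 2100·5.8 − 200·7 = 0 → M_A = 17200 lb·ft.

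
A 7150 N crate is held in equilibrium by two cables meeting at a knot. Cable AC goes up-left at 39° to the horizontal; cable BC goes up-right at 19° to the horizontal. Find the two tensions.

ΣF_x = 0: −T_AC·cos39° + T_BC·cos19° = 0 → T_BC = 0.821926·T_AC.
ΣF_y = 0: T_AC·sin39° + T_BC·sin19° = 7150.
Substitute: T_AC·(0.62932 + 0.821926·0.325568) = 7150 → T_AC = 7971.79 ≈ 7972 N.
Then T_BC = 0.821926 × 7971.79 = 6552 N.

T_AC = 7972 N, T_BC = 6552 N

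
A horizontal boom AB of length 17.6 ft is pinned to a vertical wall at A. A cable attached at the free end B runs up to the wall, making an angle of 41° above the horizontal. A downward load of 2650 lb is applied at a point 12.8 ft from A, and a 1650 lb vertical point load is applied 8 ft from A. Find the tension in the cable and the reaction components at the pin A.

ΣM about A: T·sin41°·17.6 − 2650·12.8 − 1650·8 = 0 → T = 47120/(17.6·0.656059) = 4080.84 ≈ 4081 lb.
ΣF_x = 0: A_x − T·cos41° = 0 → A_x = 4080.84 × 0.75471 = 3080 lb.
ΣF_y = 0: A_y + T·sin41° − 2650 − 1650 = 0 → A_y = 4300 − 4080.84 × 0.656059 = 1623 lb.

T = 4081 lb, A_x = 3080 lb, A_y = 1623 lb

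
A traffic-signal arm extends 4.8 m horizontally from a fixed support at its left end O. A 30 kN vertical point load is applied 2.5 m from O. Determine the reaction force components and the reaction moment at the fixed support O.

ΣF_x = 0: O_x = 0.
ΣF_y = 0: O_y − 30 = 0 → O_y = 30.00 kN.
ΣM about O: M_O − 30·2.5 = 0 → M_O = 75.00 kN·m.

O_x = 0, O_y = 30.00 kN, M_O = 75.00 kN·m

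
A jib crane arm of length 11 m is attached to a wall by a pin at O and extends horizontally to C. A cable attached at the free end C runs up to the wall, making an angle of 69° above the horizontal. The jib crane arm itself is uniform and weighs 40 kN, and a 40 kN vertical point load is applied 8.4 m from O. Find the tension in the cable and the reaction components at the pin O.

T = 54.14 kN, O_x = 19.40 kN, O_y = 29.45 kN

ΣM about O: T·sin69°·11 − 40·5.5 − 40·8.4 = 0 → T = 556/(11·0.93358) = 54.1415 ≈ 54.14 kN.
ΣF_x = 0: O_x − T·cos69° = 0 → O_x = 54.1415 × 0.358368 = 19.40 kN.
ΣF_y = 0: O_y + T·sin69° − 40 − 40 = 0 → O_y = 80 − 54.1415 × 0.93358 = 29.45 kN.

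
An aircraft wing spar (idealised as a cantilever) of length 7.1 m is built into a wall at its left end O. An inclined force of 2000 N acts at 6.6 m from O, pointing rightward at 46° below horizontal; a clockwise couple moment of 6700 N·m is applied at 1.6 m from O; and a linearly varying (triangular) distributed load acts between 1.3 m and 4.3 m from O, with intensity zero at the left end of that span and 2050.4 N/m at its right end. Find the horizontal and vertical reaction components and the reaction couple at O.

O_x = -1389 N, O_y = 4514 N, M_O = 26340 N·m

Resultant of the triangular load: ½ × 2050.4 × 3 = 3075.6 N, acting at 3.3 m from O (one-third of the span from the peak).
ΣF_x = 0: O_x + 2000·cos46° = 0 → O_x = -1389 N.
ΣF_y = 0: O_y − 2000·sin46° − ½·2050.4·3 = 0 → O_y = 4514 N.
ΣM about O: M_O − 2000·sin46°·6.6 − 6700 − (½·2050.4·3)·3.3 = 0 → M_O = 26340 N·m.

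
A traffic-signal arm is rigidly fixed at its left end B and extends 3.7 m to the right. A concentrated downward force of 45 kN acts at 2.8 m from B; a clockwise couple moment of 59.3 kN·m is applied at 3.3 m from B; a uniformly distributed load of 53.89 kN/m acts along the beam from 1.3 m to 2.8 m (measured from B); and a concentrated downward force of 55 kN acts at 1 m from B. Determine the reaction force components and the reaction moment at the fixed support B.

Resultant of the distributed load: 53.89 × 1.5 = 80.835 kN at 2.05 m from B.
ΣF_x = 0: B_x = 0.
ΣF_y = 0: B_y − 45 − 53.89·1.5 − 55 = 0 → B_y = 180.8 kN.
ΣM about B: M_B − 45·2.8 − 59.3 − (53.89·1.5)·2.05 − 55·1 = 0 → M_B = 406.0 kN·m.

B_x = 0, B_y = 180.8 kN, M_B = 406.0 kN·m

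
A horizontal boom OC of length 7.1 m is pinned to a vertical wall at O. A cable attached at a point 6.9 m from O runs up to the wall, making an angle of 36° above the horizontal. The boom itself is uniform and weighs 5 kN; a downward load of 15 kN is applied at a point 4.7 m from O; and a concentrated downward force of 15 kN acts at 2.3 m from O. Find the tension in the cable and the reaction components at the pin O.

ΣM about O: T·sin36°·6.9 − 5·3.55 − 15·4.7 − 15·2.3 = 0 → T = 122.75/(6.9·0.587785) = 30.2659 ≈ 30.27 kN.
ΣF_x = 0: O_x − T·cos36° = 0 → O_x = 30.2659 × 0.809017 = 24.49 kN.
ΣF_y = 0: O_y + T·sin36° − 5 − 15 − 15 = 0 → O_y = 35 − 30.2659 × 0.587785 = 17.21 kN.

T = 30.27 kN, O_x = 24.49 kN, O_y = 17.21 kN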